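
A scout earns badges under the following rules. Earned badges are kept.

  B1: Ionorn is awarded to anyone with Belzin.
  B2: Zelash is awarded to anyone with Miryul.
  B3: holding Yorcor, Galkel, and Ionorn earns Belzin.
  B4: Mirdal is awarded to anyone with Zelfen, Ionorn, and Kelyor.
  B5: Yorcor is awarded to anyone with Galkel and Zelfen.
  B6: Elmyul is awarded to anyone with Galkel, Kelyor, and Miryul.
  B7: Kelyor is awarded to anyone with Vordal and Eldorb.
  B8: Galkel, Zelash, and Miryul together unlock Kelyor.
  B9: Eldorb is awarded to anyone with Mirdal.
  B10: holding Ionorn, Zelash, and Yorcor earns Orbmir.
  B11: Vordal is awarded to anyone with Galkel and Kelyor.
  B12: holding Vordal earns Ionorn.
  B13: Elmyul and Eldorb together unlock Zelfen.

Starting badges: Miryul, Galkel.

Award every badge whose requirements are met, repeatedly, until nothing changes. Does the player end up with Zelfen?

No

Zelfen would need Elmyul and Eldorb (B13), but Eldorb is never earned.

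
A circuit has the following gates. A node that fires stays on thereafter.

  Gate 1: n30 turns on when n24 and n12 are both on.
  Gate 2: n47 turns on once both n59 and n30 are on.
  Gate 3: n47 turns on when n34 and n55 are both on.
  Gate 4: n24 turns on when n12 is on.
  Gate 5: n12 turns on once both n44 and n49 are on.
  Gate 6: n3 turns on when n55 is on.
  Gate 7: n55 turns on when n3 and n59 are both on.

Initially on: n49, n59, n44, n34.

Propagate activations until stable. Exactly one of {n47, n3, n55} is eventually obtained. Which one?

n44 and n49 are on, so n12 turns on (Gate 5).
Gate 4: n12 on → n24 on.
n24 and n12 are on, so n30 turns on (Gate 1).
n59 and n30 are on, so n47 turns on (Gate 2).
n55 would need n3 and n59 (Gate 7), but n3 never turns on. n3 would need n55 (Gate 6), but n55 never turns on.

n47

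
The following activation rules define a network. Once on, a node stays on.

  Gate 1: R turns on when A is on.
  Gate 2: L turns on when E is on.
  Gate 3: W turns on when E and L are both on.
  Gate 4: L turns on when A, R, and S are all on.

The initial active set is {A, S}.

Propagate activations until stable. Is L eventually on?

Yes

Gate 1: A on → R on.
A, R, and S are on, so L turns on (Gate 4).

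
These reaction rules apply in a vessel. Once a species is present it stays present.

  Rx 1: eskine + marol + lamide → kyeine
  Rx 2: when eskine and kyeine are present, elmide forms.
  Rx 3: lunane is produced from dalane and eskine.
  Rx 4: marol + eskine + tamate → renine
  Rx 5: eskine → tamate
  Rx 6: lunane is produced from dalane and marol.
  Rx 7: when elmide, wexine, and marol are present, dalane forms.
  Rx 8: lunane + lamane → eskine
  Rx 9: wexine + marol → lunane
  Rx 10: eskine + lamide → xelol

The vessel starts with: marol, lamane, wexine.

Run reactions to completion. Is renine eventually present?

wexine and marol present → lunane forms (Rx 9).
lunane and lamane present → eskine forms (Rx 8).
eskine present → tamate forms (Rx 5).
marol, eskine, and tamate present → renine forms (Rx 4).

Yes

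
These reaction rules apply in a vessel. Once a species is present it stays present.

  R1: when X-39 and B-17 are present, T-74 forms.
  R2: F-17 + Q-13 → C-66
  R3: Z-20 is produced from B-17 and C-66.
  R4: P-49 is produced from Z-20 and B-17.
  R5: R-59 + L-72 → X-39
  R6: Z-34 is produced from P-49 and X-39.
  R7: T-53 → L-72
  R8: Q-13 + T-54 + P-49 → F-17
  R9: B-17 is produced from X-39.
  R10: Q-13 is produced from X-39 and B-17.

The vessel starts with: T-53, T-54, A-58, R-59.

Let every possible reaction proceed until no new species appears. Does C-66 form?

No

C-66 would need F-17 and Q-13 (R2), but F-17 never forms.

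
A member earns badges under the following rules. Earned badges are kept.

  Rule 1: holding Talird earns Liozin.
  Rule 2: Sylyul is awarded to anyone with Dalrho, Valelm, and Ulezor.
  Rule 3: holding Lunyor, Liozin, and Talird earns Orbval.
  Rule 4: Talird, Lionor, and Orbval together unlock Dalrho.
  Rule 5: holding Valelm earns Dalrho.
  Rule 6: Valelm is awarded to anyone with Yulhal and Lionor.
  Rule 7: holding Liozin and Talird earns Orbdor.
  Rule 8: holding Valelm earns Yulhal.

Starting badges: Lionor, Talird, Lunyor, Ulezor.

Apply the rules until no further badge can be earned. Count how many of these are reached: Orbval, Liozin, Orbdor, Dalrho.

With Talird, Liozin is earned (Rule 1).
With Lunyor, Liozin, and Talird, Orbval is earned (Rule 3).
With Liozin and Talird, Orbdor is earned (Rule 7).
With Talird, Lionor, and Orbval, Dalrho is earned (Rule 4).
Orbval: reached.
Liozin: reached.
Orbdor: reached.
Dalrho: reached.
All 4 are reached.

4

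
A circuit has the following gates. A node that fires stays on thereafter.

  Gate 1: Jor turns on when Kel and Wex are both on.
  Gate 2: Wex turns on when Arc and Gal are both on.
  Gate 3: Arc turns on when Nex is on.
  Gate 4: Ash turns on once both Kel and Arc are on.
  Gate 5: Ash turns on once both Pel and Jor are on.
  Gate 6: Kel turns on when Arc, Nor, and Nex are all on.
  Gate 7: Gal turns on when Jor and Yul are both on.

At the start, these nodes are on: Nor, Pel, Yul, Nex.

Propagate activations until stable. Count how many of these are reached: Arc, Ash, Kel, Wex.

Gate 3: Nex on → Arc on.
Gate 6: Arc, Nor, and Nex on → Kel on.
Kel and Arc are on, so Ash turns on (Gate 4).
Arc: reached.
Ash: reached.
Kel: reached.
Wex would need Arc and Gal (Gate 2), but Gal never turns on.
Reached: Arc, Ash, and Kel — 3 of the 4.

3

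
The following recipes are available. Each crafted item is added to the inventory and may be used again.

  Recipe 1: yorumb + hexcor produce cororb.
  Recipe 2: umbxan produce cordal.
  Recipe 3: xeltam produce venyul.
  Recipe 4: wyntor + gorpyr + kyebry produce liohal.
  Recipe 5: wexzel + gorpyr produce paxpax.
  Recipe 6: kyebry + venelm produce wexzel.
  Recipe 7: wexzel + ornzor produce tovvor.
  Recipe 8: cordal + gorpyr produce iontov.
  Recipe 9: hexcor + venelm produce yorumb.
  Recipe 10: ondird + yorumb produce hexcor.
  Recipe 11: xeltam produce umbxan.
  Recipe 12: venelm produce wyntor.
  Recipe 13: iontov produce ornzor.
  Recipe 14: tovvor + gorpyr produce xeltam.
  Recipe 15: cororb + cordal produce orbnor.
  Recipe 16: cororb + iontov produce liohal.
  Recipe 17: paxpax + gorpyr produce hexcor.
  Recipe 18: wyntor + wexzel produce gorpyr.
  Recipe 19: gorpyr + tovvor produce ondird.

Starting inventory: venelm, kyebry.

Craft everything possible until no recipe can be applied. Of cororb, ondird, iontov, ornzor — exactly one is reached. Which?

cororb

Using Recipe 12, venelm makes wyntor.
Using Recipe 6, kyebry and venelm make wexzel.
wyntor + wexzel → gorpyr (Recipe 18).
wexzel + gorpyr → paxpax (Recipe 5).
paxpax + gorpyr → hexcor (Recipe 17).
hexcor + venelm → yorumb (Recipe 9).
Using Recipe 1, yorumb and hexcor make cororb.
ornzor would need iontov (Recipe 13), but iontov is never obtained. ondird would need gorpyr and tovvor (Recipe 19), but tovvor is never obtained. iontov would need cordal and gorpyr (Recipe 8), but cordal is never obtained.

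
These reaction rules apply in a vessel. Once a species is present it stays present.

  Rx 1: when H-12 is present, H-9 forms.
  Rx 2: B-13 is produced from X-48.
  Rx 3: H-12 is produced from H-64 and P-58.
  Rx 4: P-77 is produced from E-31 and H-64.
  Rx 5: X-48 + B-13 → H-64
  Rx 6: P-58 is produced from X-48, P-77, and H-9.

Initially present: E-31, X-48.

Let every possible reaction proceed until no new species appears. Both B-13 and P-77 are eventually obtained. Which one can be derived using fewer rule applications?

B-13: X-48 present → B-13 forms (Rx 2). [1 rule application]
P-77: X-48 present → B-13 forms (Rx 2). X-48 and B-13 present → H-64 forms (Rx 5). E-31 and H-64 present → P-77 forms (Rx 4). [3 rule applications]
B-13 needs fewer.

B-13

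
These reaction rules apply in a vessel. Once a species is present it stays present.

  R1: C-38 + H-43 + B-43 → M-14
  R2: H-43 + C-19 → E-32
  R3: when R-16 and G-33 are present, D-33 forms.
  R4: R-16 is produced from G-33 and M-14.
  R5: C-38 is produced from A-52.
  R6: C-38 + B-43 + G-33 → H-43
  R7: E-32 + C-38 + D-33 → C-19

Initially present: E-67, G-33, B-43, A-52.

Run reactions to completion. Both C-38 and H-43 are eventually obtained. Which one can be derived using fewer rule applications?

C-38: A-52 present → C-38 forms (R5). [1 rule application]
H-43: A-52 present → C-38 forms (R5). C-38, B-43, and G-33 present → H-43 forms (R6). [2 rule applications]
C-38 needs fewer.

C-38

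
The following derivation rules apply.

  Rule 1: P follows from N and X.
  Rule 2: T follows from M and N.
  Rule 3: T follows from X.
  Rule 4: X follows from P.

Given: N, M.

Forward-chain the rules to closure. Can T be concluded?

M and N hold, so T follows (Rule 2).

Yes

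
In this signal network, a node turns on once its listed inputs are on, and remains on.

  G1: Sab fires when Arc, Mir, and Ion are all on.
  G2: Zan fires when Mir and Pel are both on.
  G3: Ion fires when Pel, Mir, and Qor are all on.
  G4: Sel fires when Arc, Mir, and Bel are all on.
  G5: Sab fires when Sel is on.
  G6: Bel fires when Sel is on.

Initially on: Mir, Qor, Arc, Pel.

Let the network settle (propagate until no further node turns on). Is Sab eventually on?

G3: Pel, Mir, and Qor on → Ion on.
G1: Arc, Mir, and Ion on → Sab on.

Yes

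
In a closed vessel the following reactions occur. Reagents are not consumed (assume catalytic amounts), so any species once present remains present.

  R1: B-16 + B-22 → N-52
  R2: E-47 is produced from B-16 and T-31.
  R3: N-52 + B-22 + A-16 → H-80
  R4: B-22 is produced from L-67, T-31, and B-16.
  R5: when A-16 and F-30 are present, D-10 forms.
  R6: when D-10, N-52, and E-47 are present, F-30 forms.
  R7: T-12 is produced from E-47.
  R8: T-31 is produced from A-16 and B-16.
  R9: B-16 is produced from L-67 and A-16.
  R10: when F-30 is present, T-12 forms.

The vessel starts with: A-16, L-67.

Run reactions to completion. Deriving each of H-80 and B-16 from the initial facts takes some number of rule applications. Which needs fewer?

B-16

B-16: L-67 and A-16 present → B-16 forms (R9). [1 rule application]
H-80: L-67 and A-16 present → B-16 forms (R9). A-16 and B-16 present → T-31 forms (R8). L-67, T-31, and B-16 present → B-22 forms (R4). B-16 and B-22 present → N-52 forms (R1). N-52, B-22, and A-16 present → H-80 forms (R3). [5 rule applications]
B-16 needs fewer.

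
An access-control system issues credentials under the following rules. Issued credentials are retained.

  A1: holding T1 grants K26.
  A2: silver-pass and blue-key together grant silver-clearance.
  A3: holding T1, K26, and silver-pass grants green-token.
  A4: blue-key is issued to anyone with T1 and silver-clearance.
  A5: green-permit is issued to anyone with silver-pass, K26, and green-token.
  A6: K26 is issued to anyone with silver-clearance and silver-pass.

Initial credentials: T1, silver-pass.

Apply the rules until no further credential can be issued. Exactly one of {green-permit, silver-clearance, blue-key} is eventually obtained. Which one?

Holding T1 grants K26 (A1).
Holding T1, K26, and silver-pass grants green-token (A3).
Holding silver-pass, K26, and green-token grants green-permit (A5).
blue-key would need T1 and silver-clearance (A4), but silver-clearance is never granted. silver-clearance would need silver-pass and blue-key (A2), but blue-key is never granted.

green-permit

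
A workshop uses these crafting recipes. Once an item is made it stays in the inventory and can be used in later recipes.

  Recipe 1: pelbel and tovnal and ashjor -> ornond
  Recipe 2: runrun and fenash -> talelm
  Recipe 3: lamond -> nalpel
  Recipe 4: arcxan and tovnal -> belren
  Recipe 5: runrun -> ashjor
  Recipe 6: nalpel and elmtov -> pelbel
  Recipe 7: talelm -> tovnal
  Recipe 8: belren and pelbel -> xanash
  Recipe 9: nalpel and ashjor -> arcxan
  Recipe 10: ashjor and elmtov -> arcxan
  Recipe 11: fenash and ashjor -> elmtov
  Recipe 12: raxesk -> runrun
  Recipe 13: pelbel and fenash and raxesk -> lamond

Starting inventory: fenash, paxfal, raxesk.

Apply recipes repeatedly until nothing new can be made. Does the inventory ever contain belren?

raxesk -> runrun (Recipe 12).
runrun -> ashjor (Recipe 5).
Using Recipe 2, runrun and fenash make talelm.
Using Recipe 7, talelm makes tovnal.
fenash and ashjor -> elmtov (Recipe 11).
Using Recipe 10, ashjor and elmtov make arcxan.
Using Recipe 4, arcxan and tovnal make belren.

Yes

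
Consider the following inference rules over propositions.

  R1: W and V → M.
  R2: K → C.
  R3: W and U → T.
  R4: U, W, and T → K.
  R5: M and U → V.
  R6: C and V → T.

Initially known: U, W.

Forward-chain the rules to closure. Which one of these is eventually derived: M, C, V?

From W and U, R3 gives T.
From U, W, and T, R4 gives K.
K holds, so C follows (R2).
V would need M and U (R5), but M is never established. M would need W and V (R1), but V is never established.

C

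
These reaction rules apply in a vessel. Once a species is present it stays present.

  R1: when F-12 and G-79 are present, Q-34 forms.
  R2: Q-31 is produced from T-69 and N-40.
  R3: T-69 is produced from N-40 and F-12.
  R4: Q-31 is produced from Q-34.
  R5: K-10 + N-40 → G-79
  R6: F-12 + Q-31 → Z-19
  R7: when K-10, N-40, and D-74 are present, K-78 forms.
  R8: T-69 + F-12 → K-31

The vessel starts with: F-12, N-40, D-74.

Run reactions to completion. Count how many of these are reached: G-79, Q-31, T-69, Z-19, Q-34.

N-40 and F-12 present → T-69 forms (R3).
T-69 and N-40 present → Q-31 forms (R2).
F-12 and Q-31 present → Z-19 forms (R6).
G-79 would need K-10 and N-40 (R5), but K-10 never forms.
Q-31: reached.
T-69: reached.
Z-19: reached.
Q-34 would need F-12 and G-79 (R1), but G-79 never forms.
Reached: Q-31, T-69, and Z-19 — 3 of the 5.

3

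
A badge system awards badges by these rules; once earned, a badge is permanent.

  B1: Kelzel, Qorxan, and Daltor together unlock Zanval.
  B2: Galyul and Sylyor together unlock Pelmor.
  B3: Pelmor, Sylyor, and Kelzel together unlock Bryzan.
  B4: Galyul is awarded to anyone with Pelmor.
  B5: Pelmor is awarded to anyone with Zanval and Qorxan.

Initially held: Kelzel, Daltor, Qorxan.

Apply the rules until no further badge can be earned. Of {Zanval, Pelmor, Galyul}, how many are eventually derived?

With Kelzel, Qorxan, and Daltor, Zanval is earned (B1).
With Zanval and Qorxan, Pelmor is earned (B5).
With Pelmor, Galyul is earned (B4).
Zanval: reached.
Pelmor: reached.
Galyul: reached.
All 3 are reached.

3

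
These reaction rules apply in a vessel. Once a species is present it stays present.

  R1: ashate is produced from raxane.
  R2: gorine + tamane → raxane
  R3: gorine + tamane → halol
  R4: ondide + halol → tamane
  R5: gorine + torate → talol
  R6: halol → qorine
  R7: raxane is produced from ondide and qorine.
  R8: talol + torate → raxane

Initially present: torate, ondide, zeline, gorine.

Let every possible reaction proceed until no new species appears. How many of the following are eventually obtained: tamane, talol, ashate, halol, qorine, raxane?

gorine and torate present → talol forms (R5).
talol and torate present → raxane forms (R8).
raxane present → ashate forms (R1).
tamane would need ondide and halol (R4), but halol never forms.
talol: reached.
ashate: reached.
halol would need gorine and tamane (R3), but tamane never forms.
qorine would need halol (R6), but halol never forms.
raxane: reached.
Reached: talol, ashate, and raxane — 3 of the 6.

3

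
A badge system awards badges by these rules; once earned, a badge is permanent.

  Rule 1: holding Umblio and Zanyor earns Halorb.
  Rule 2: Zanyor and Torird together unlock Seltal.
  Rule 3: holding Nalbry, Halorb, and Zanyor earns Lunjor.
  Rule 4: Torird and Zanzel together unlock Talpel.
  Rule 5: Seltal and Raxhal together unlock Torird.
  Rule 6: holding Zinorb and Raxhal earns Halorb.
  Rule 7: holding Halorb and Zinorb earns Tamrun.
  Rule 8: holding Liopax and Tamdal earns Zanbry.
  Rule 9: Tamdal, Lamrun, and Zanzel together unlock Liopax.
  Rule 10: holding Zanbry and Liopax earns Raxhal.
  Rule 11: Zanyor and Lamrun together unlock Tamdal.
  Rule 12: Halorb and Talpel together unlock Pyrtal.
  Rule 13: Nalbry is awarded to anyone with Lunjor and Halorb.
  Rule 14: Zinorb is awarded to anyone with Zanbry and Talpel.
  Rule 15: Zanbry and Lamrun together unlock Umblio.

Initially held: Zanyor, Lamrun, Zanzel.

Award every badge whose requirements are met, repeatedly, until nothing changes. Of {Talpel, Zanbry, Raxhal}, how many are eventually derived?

With Zanyor and Lamrun, Tamdal is earned (Rule 11).
With Tamdal, Lamrun, and Zanzel, Liopax is earned (Rule 9).
With Liopax and Tamdal, Zanbry is earned (Rule 8).
With Zanbry and Liopax, Raxhal is earned (Rule 10).
Talpel would need Torird and Zanzel (Rule 4), but Torird is never earned.
Zanbry: reached.
Raxhal: reached.
Reached: Zanbry and Raxhal — 2 of the 3.

2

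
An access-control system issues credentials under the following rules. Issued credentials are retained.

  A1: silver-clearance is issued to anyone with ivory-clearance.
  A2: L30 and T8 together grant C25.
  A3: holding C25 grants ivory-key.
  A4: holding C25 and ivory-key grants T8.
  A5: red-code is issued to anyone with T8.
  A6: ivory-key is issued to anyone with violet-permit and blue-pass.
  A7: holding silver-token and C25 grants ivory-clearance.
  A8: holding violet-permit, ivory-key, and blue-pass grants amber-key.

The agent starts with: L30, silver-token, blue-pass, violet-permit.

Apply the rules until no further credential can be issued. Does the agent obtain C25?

No

C25 would need L30 and T8 (A2), but T8 is never granted.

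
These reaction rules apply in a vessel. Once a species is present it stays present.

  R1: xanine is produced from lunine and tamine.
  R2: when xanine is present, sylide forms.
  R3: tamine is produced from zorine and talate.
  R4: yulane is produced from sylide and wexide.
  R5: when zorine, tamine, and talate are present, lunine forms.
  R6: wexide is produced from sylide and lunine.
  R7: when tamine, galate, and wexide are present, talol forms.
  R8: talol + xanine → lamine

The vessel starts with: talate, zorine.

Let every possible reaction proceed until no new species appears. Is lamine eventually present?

No

lamine would need talol and xanine (R8), but talol never forms.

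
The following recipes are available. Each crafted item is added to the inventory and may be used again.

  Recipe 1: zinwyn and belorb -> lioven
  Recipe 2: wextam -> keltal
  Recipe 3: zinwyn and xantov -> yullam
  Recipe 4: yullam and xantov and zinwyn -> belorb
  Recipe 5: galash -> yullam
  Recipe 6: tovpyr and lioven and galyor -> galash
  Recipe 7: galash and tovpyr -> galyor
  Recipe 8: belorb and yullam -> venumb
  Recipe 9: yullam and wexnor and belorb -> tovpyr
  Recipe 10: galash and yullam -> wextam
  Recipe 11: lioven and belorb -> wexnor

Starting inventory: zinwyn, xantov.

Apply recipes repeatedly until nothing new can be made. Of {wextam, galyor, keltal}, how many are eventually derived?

0

wextam would need galash and yullam (Recipe 10), but galash is never obtained.
galyor would need galash and tovpyr (Recipe 7), but galash is never obtained.
keltal would need wextam (Recipe 2), but wextam is never obtained.
None of the 3 are reached.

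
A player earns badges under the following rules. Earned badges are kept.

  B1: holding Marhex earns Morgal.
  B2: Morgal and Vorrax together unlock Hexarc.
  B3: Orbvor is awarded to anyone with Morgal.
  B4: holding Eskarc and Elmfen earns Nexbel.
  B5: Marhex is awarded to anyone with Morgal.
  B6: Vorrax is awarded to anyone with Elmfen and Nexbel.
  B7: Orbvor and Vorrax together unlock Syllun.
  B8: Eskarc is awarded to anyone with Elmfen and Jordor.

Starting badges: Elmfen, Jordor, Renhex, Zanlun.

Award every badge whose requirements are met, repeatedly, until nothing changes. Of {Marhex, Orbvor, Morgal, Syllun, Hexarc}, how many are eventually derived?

Marhex would need Morgal (B5), but Morgal is never earned.
Orbvor would need Morgal (B3), but Morgal is never earned.
Morgal would need Marhex (B1), but Marhex is never earned.
Syllun would need Orbvor and Vorrax (B7), but Orbvor is never earned.
Hexarc would need Morgal and Vorrax (B2), but Morgal is never earned.
None of the 5 are reached.

0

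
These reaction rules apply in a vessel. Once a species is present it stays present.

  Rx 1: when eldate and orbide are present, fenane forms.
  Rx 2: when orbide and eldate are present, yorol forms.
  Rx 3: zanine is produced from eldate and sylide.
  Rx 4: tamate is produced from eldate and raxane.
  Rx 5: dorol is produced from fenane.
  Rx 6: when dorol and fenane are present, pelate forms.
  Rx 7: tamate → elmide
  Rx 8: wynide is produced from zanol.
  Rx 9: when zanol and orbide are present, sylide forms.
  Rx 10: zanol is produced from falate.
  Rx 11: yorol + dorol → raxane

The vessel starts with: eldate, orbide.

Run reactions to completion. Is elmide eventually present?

Yes

orbide and eldate present → yorol forms (Rx 2).
eldate and orbide present → fenane forms (Rx 1).
fenane present → dorol forms (Rx 5).
yorol and dorol present → raxane forms (Rx 11).
eldate and raxane present → tamate forms (Rx 4).
tamate present → elmide forms (Rx 7).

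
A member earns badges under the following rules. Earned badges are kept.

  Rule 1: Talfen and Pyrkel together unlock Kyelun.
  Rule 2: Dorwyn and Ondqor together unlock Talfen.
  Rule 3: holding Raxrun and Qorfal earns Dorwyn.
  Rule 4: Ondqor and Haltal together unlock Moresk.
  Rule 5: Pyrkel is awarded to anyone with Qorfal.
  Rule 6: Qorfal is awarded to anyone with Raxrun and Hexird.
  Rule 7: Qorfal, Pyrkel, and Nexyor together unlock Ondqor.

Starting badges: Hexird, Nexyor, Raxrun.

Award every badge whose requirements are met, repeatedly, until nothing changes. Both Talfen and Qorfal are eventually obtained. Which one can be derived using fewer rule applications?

Qorfal

Qorfal: With Raxrun and Hexird, Qorfal is earned (Rule 6). [1 rule application]
Talfen: With Raxrun and Hexird, Qorfal is earned (Rule 6). With Raxrun and Qorfal, Dorwyn is earned (Rule 3). With Qorfal, Pyrkel is earned (Rule 5). With Qorfal, Pyrkel, and Nexyor, Ondqor is earned (Rule 7). With Dorwyn and Ondqor, Talfen is earned (Rule 2). [5 rule applications]
Qorfal needs fewer.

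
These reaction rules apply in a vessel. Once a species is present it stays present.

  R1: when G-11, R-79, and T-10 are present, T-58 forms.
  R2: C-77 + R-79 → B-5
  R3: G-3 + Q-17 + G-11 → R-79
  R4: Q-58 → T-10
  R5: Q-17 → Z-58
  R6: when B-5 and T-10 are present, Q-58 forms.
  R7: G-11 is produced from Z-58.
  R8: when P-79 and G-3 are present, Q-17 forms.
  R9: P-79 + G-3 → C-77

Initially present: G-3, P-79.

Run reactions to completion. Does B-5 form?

Yes

P-79 and G-3 present → Q-17 forms (R8).
P-79 and G-3 present → C-77 forms (R9).
Q-17 present → Z-58 forms (R5).
Z-58 present → G-11 forms (R7).
G-3, Q-17, and G-11 present → R-79 forms (R3).
C-77 and R-79 present → B-5 forms (R2).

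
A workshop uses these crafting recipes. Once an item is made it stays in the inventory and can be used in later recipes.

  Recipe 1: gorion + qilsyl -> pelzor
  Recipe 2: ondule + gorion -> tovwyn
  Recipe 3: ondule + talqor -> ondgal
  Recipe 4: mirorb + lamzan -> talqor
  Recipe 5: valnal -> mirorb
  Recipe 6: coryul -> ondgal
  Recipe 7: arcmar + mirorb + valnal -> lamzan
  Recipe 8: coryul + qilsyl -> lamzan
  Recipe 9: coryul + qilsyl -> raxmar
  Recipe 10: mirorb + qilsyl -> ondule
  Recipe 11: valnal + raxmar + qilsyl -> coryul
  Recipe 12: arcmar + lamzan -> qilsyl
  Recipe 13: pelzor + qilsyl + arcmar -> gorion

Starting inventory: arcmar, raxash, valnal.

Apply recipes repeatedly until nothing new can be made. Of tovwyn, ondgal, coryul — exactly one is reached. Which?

valnal -> mirorb (Recipe 5).
Using Recipe 7, arcmar, mirorb, and valnal make lamzan.
Using Recipe 4, mirorb and lamzan make talqor.
Using Recipe 12, arcmar and lamzan make qilsyl.
Using Recipe 10, mirorb and qilsyl make ondule.
Using Recipe 3, ondule and talqor make ondgal.
coryul would need valnal, raxmar, and qilsyl (Recipe 11), but raxmar is never obtained. tovwyn would need ondule and gorion (Recipe 2), but gorion is never obtained.

ondgal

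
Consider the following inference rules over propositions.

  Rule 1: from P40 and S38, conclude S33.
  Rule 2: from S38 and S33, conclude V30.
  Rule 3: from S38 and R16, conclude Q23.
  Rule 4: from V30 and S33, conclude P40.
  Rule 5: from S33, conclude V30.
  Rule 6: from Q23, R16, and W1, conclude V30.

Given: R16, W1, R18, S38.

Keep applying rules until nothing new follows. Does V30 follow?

Yes

S38 and R16 hold, so Q23 follows (Rule 3).
From Q23, R16, and W1, Rule 6 gives V30.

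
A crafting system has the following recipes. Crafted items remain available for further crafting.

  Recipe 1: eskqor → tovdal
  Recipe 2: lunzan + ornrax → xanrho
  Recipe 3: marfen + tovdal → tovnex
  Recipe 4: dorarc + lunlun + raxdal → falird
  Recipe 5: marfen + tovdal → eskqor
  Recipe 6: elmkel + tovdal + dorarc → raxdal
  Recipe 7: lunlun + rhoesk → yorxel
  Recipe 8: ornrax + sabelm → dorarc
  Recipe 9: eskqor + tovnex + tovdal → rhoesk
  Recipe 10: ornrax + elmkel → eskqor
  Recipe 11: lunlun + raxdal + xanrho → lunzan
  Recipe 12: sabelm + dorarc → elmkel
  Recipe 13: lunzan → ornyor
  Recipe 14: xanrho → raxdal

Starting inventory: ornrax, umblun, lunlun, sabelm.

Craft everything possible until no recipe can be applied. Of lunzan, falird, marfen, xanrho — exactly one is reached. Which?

ornrax + sabelm → dorarc (Recipe 8).
Using Recipe 12, sabelm and dorarc make elmkel.
ornrax + elmkel → eskqor (Recipe 10).
eskqor → tovdal (Recipe 1).
elmkel + tovdal + dorarc → raxdal (Recipe 6).
Using Recipe 4, dorarc, lunlun, and raxdal make falird.
lunzan would need lunlun, raxdal, and xanrho (Recipe 11), but xanrho is never obtained. xanrho would need lunzan and ornrax (Recipe 2), but lunzan is never obtained. No rule produces marfen, and it is not given.

falird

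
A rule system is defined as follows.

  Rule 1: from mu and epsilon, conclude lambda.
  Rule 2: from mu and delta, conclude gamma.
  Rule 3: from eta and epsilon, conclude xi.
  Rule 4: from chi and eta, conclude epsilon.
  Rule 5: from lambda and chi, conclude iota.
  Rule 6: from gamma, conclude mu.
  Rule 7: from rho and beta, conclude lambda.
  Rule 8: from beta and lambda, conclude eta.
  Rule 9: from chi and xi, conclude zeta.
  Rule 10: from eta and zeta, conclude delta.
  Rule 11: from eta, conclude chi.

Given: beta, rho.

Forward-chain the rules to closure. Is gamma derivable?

gamma would need mu and delta (Rule 2), but mu is never established.

No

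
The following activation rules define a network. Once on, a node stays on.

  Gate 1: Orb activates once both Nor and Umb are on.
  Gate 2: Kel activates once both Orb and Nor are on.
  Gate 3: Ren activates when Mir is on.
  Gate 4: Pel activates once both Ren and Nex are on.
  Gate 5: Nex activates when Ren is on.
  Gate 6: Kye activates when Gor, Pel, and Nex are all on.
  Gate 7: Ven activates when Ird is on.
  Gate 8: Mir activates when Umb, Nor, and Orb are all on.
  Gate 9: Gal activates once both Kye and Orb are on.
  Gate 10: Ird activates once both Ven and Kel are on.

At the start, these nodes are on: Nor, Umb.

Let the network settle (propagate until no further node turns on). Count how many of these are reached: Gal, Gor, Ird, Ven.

0

Gal would need Kye and Orb (Gate 9), but Kye never turns on.
No rule produces Gor, and it is not given.
Ird would need Ven and Kel (Gate 10), but Ven never turns on.
Ven would need Ird (Gate 7), but Ird never turns on.
None of the 4 are reached.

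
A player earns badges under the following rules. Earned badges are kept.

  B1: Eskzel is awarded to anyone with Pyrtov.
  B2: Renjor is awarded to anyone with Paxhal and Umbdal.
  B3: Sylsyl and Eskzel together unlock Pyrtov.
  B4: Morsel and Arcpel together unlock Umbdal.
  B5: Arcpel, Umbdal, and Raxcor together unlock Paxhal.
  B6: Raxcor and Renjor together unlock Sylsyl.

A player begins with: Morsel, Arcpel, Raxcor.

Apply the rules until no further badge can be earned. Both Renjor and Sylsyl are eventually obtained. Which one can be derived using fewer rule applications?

Renjor

Renjor: With Morsel and Arcpel, Umbdal is earned (B4). With Arcpel, Umbdal, and Raxcor, Paxhal is earned (B5). With Paxhal and Umbdal, Renjor is earned (B2). [3 rule applications]
Sylsyl: With Morsel and Arcpel, Umbdal is earned (B4). With Arcpel, Umbdal, and Raxcor, Paxhal is earned (B5). With Paxhal and Umbdal, Renjor is earned (B2). With Raxcor and Renjor, Sylsyl is earned (B6). [4 rule applications]
Renjor needs fewer.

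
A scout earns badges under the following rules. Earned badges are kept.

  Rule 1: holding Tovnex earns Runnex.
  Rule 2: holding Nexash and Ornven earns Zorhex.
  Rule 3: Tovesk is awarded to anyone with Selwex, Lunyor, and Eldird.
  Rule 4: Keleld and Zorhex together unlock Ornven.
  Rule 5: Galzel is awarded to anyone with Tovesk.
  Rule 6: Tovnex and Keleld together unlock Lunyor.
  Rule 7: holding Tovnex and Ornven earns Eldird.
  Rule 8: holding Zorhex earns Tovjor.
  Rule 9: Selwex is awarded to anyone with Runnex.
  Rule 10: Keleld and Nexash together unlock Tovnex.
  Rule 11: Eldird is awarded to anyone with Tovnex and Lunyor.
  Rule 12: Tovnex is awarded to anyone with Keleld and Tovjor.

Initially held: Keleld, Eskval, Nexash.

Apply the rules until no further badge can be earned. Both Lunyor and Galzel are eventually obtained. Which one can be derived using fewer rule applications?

Lunyor

Lunyor: With Keleld and Nexash, Tovnex is earned (Rule 10). With Tovnex and Keleld, Lunyor is earned (Rule 6). [2 rule applications]
Galzel: With Keleld and Nexash, Tovnex is earned (Rule 10). With Tovnex, Runnex is earned (Rule 1). With Tovnex and Keleld, Lunyor is earned (Rule 6). With Tovnex and Lunyor, Eldird is earned (Rule 11). With Runnex, Selwex is earned (Rule 9). With Selwex, Lunyor, and Eldird, Tovesk is earned (Rule 3). With Tovesk, Galzel is earned (Rule 5). [7 rule applications]
Lunyor needs fewer.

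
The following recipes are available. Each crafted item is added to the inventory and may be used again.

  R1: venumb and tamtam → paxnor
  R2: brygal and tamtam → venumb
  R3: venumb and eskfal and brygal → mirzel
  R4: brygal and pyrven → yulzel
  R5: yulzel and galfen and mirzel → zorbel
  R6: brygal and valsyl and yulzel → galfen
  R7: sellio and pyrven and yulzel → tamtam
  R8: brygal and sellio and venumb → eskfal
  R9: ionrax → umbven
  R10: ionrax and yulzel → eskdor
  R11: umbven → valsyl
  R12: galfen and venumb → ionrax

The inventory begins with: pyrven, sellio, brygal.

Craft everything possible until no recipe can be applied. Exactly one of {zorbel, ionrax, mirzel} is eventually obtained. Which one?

mirzel

Using R4, brygal and pyrven make yulzel.
sellio and pyrven and yulzel → tamtam (R7).
Using R2, brygal and tamtam make venumb.
brygal and sellio and venumb → eskfal (R8).
venumb and eskfal and brygal → mirzel (R3).
zorbel would need yulzel, galfen, and mirzel (R5), but galfen is never obtained. ionrax would need galfen and venumb (R12), but galfen is never obtained.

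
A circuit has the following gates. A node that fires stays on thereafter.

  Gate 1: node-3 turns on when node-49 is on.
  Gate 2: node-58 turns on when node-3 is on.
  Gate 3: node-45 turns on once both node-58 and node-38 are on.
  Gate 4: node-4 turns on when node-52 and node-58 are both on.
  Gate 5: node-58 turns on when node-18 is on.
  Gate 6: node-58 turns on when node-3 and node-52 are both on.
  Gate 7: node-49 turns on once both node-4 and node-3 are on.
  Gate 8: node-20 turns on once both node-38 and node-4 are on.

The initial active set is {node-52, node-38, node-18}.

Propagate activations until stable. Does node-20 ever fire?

Yes

Gate 5: node-18 on → node-58 on.
Gate 4: node-52 and node-58 on → node-4 on.
Gate 8: node-38 and node-4 on → node-20 on.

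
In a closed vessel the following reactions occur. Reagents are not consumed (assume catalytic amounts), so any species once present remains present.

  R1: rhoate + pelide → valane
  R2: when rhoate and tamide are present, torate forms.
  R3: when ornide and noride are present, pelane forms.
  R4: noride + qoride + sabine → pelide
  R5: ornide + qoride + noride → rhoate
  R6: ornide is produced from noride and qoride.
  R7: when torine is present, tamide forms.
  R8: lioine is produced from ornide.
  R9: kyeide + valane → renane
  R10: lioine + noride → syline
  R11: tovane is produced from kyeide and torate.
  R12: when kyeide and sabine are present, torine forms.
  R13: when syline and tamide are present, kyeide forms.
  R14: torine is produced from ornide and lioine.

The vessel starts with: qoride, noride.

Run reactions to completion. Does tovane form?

Yes

noride and qoride present → ornide forms (R6).
ornide, qoride, and noride present → rhoate forms (R5).
ornide present → lioine forms (R8).
ornide and lioine present → torine forms (R14).
lioine and noride present → syline forms (R10).
torine present → tamide forms (R7).
rhoate and tamide present → torate forms (R2).
syline and tamide present → kyeide forms (R13).
kyeide and torate present → tovane forms (R11).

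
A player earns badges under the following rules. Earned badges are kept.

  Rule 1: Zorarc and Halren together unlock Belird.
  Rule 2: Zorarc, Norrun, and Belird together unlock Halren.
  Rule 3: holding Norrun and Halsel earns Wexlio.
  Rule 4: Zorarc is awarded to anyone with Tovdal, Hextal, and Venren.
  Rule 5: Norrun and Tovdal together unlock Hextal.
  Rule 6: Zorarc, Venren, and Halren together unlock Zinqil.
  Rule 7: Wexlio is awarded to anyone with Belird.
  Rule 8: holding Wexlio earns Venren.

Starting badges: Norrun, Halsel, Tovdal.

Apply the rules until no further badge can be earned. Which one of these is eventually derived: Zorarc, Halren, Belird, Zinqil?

With Norrun and Tovdal, Hextal is earned (Rule 5).
With Norrun and Halsel, Wexlio is earned (Rule 3).
With Wexlio, Venren is earned (Rule 8).
With Tovdal, Hextal, and Venren, Zorarc is earned (Rule 4).
Belird would need Zorarc and Halren (Rule 1), but Halren is never earned. Zinqil would need Zorarc, Venren, and Halren (Rule 6), but Halren is never earned. Halren would need Zorarc, Norrun, and Belird (Rule 2), but Belird is never earned.

Zorarc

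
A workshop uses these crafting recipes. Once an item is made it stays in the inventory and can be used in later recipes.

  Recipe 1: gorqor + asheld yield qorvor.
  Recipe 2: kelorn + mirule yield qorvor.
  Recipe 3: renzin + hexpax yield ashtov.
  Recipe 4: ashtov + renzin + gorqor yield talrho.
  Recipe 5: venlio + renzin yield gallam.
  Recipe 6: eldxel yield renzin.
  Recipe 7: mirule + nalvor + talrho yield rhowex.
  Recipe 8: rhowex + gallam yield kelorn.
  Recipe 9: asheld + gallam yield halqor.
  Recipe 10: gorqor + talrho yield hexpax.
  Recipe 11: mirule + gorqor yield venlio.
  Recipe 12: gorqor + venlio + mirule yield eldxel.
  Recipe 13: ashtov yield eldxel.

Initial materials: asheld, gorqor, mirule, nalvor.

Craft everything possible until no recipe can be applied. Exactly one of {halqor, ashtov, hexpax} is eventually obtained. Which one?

mirule + gorqor → venlio (Recipe 11).
Using Recipe 12, gorqor, venlio, and mirule make eldxel.
Using Recipe 6, eldxel makes renzin.
Using Recipe 5, venlio and renzin make gallam.
Using Recipe 9, asheld and gallam make halqor.
ashtov would need renzin and hexpax (Recipe 3), but hexpax is never obtained. hexpax would need gorqor and talrho (Recipe 10), but talrho is never obtained.

halqor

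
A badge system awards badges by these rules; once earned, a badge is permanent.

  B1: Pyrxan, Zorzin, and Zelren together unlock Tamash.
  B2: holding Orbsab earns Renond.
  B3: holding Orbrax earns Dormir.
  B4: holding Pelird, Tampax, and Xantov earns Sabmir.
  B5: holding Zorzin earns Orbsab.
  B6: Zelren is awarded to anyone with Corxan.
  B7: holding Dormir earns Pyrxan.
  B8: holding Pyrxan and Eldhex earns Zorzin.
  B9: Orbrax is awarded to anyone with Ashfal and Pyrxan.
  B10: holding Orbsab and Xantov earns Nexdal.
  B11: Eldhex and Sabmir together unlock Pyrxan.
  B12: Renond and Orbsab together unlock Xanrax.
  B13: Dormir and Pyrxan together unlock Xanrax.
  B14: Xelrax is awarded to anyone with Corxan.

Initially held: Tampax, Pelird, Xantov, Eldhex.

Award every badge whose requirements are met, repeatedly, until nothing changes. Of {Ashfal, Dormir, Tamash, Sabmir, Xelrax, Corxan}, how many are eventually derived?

With Pelird, Tampax, and Xantov, Sabmir is earned (B4).
No rule produces Ashfal, and it is not given.
Dormir would need Orbrax (B3), but Orbrax is never earned.
Tamash would need Pyrxan, Zorzin, and Zelren (B1), but Zelren is never earned.
Sabmir: reached.
Xelrax would need Corxan (B14), but Corxan is never earned.
No rule produces Corxan, and it is not given.
Reached: Sabmir — 1 of the 6.

1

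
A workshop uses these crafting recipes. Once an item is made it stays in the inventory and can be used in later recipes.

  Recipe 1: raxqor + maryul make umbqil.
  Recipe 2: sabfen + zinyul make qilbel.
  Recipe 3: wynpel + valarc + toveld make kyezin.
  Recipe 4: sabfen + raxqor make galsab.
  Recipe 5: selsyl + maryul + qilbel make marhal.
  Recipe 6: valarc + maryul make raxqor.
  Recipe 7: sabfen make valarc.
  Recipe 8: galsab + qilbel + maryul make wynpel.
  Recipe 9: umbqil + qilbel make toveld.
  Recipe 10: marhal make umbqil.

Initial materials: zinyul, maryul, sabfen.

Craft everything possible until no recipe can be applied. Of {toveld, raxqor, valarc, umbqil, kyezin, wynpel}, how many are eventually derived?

sabfen → valarc (Recipe 7).
Using Recipe 2, sabfen and zinyul make qilbel.
valarc + maryul → raxqor (Recipe 6).
sabfen + raxqor → galsab (Recipe 4).
raxqor + maryul → umbqil (Recipe 1).
Using Recipe 9, umbqil and qilbel make toveld.
Using Recipe 8, galsab, qilbel, and maryul make wynpel.
Using Recipe 3, wynpel, valarc, and toveld make kyezin.
toveld: reached.
raxqor: reached.
valarc: reached.
umbqil: reached.
kyezin: reached.
wynpel: reached.
All 6 are reached.

6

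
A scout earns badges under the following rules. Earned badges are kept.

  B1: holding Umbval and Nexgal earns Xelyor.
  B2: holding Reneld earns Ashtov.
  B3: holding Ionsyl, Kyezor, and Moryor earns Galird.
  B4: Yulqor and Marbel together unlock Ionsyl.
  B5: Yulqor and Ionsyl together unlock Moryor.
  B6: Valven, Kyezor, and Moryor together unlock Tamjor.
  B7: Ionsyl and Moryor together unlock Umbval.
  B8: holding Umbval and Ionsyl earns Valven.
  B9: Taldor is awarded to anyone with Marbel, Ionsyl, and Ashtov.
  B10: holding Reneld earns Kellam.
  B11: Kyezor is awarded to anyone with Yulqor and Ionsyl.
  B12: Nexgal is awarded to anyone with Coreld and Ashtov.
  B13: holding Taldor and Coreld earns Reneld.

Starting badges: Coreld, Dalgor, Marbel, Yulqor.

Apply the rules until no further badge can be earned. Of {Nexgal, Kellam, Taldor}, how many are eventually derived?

0

Nexgal would need Coreld and Ashtov (B12), but Ashtov is never earned.
Kellam would need Reneld (B10), but Reneld is never earned.
Taldor would need Marbel, Ionsyl, and Ashtov (B9), but Ashtov is never earned.
None of the 3 are reached.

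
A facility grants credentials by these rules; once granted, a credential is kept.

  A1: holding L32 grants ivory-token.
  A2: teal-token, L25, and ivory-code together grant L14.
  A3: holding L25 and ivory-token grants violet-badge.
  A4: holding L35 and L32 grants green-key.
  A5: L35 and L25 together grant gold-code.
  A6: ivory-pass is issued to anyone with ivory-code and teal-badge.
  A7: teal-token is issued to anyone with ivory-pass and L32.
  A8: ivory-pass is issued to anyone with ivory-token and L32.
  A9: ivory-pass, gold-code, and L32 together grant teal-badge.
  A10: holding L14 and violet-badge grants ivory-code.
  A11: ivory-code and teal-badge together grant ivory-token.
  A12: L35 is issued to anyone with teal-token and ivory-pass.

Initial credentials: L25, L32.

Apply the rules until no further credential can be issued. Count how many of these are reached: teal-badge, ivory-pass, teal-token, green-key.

Holding L32 grants ivory-token (A1).
Holding ivory-token and L32 grants ivory-pass (A8).
Holding ivory-pass and L32 grants teal-token (A7).
Holding teal-token and ivory-pass grants L35 (A12).
Holding L35 and L25 grants gold-code (A5).
Holding L35 and L32 grants green-key (A4).
Holding ivory-pass, gold-code, and L32 grants teal-badge (A9).
teal-badge: reached.
ivory-pass: reached.
teal-token: reached.
green-key: reached.
All 4 are reached.

4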